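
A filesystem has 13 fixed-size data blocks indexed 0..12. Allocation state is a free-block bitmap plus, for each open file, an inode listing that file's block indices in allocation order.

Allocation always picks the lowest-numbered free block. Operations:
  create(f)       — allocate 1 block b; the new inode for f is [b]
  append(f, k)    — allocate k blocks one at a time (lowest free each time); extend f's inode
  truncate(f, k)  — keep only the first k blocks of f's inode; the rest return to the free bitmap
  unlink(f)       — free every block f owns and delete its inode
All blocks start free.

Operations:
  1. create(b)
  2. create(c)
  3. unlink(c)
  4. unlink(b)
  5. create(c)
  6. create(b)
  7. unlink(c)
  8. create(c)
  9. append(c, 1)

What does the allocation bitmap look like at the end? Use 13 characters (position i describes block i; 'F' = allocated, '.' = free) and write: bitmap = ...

[1] create(b) — b=0 (map F............)
[2] create(c) — b=0 c=1 (map FF...........)
[3] unlink(c) — b=0 (map F............)
[4] unlink(b) —  (map .............)
[5] create(c) — c=0 (map F............)
[6] create(b) — b=1 c=0 (map FF...........)
[7] unlink(c) — b=1 (map .F...........)
[8] create(c) — b=1 c=0 (map FF...........)
[9] append(c, 1) — b=1 c=0,2 (map FFF..........)

bitmap = FFF..........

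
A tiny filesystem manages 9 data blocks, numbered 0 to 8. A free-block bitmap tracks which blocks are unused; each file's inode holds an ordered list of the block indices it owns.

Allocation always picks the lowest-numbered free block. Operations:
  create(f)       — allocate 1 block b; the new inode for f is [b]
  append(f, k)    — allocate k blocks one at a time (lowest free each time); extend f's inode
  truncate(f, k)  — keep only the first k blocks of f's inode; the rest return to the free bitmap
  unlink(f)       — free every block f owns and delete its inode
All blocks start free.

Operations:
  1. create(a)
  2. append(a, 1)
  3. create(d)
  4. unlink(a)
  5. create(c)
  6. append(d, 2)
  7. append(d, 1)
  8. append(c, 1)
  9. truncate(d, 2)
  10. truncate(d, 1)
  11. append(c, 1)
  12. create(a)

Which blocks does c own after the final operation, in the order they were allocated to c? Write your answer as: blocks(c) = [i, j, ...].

blocks(c) = [0, 5, 1]

create(a): bitmap=F........ | a=[0]
append(a, 1): bitmap=FF....... | a=[0, 1]
create(d): bitmap=FFF...... | a=[0, 1] d=[2]
unlink(a): bitmap=..F...... | d=[2]
create(c): bitmap=F.F...... | c=[0] d=[2]
append(d, 2): bitmap=FFFF..... | c=[0] d=[2, 1, 3]
append(d, 1): bitmap=FFFFF.... | c=[0] d=[2, 1, 3, 4]
append(c, 1): bitmap=FFFFFF... | c=[0, 5] d=[2, 1, 3, 4]
truncate(d, 2): bitmap=FFF..F... | c=[0, 5] d=[2, 1]
truncate(d, 1): bitmap=F.F..F... | c=[0, 5] d=[2]
append(c, 1): bitmap=FFF..F... | c=[0, 5, 1] d=[2]
create(a): bitmap=FFFF.F... | a=[3] c=[0, 5, 1] d=[2]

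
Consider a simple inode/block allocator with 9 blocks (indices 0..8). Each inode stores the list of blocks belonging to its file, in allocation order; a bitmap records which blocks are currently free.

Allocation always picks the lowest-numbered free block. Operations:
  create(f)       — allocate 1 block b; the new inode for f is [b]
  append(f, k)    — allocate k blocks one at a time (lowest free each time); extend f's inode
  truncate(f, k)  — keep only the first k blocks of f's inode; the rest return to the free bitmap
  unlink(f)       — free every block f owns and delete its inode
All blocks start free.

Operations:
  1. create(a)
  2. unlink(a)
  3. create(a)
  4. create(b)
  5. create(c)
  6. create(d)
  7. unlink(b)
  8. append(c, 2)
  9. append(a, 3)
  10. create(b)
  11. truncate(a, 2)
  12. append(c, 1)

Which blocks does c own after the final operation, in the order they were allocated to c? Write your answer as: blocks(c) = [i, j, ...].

blocks(c) = [2, 1, 4, 6]

  1. create(a)  ⇒  F........  {a→[0]}
  2. unlink(a)  ⇒  .........  {}
  3. create(a)  ⇒  F........  {a→[0]}
  4. create(b)  ⇒  FF.......  {a→[0]; b→[1]}
  5. create(c)  ⇒  FFF......  {a→[0]; b→[1]; c→[2]}
  6. create(d)  ⇒  FFFF.....  {a→[0]; b→[1]; c→[2]; d→[3]}
  7. unlink(b)  ⇒  F.FF.....  {a→[0]; c→[2]; d→[3]}
  8. append(c, 2)  ⇒  FFFFF....  {a→[0]; c→[2, 1, 4]; d→[3]}
  9. append(a, 3)  ⇒  FFFFFFFF.  {a→[0, 5, 6, 7]; c→[2, 1, 4]; d→[3]}
  10. create(b)  ⇒  FFFFFFFFF  {a→[0, 5, 6, 7]; b→[8]; c→[2, 1, 4]; d→[3]}
  11. truncate(a, 2)  ⇒  FFFFFF..F  {a→[0, 5]; b→[8]; c→[2, 1, 4]; d→[3]}
  12. append(c, 1)  ⇒  FFFFFFF.F  {a→[0, 5]; b→[8]; c→[2, 1, 4, 6]; d→[3]}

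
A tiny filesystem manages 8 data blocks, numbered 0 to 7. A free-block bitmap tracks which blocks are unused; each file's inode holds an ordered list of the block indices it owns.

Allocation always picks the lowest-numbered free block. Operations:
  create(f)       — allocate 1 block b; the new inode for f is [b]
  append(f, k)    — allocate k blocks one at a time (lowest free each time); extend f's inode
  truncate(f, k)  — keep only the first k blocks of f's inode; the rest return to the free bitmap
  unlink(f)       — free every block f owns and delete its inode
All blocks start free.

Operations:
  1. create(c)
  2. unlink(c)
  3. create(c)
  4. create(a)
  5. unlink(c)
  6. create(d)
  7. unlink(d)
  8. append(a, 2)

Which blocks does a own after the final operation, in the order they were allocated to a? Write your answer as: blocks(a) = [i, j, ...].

blocks(a) = [1, 0, 2]

  1. create(c)  ⇒  F.......  {c→[0]}
  2. unlink(c)  ⇒  ........  {}
  3. create(c)  ⇒  F.......  {c→[0]}
  4. create(a)  ⇒  FF......  {a→[1]; c→[0]}
  5. unlink(c)  ⇒  .F......  {a→[1]}
  6. create(d)  ⇒  FF......  {a→[1]; d→[0]}
  7. unlink(d)  ⇒  .F......  {a→[1]}
  8. append(a, 2)  ⇒  FFF.....  {a→[1, 0, 2]}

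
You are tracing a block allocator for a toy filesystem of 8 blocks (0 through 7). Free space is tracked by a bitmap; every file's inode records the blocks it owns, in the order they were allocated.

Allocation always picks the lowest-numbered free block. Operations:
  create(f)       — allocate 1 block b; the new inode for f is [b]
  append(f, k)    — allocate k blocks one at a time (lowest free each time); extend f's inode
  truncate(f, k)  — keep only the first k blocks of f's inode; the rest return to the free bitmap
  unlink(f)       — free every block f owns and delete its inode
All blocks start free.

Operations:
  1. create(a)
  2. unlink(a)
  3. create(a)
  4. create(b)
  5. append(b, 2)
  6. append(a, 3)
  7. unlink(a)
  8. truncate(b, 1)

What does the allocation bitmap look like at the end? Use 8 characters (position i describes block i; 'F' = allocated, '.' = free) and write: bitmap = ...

bitmap = .F......

after create(a) → a:[0]  free=[F.......]
after unlink(a) →   free=[........]
after create(a) → a:[0]  free=[F.......]
after create(b) → a:[0], b:[1]  free=[FF......]
after append(b, 2) → a:[0], b:[1, 2, 3]  free=[FFFF....]
after append(a, 3) → a:[0, 4, 5, 6], b:[1, 2, 3]  free=[FFFFFFF.]
after unlink(a) → b:[1, 2, 3]  free=[.FFF....]
after truncate(b, 1) → b:[1]  free=[.F......]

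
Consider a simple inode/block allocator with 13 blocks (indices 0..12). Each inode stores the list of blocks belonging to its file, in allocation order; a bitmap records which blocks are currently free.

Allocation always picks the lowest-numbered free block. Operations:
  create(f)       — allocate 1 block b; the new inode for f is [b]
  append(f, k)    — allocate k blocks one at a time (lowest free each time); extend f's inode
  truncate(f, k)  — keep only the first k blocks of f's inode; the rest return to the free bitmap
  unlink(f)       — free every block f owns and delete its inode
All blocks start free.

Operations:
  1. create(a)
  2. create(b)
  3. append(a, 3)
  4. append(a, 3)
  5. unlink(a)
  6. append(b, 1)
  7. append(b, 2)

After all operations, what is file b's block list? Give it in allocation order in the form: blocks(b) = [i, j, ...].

create(a): bitmap=F............ | a=[0]
create(b): bitmap=FF........... | a=[0] b=[1]
append(a, 3): bitmap=FFFFF........ | a=[0, 2, 3, 4] b=[1]
append(a, 3): bitmap=FFFFFFFF..... | a=[0, 2, 3, 4, 5, 6, 7] b=[1]
unlink(a): bitmap=.F........... | b=[1]
append(b, 1): bitmap=FF........... | b=[1, 0]
append(b, 2): bitmap=FFFF......... | b=[1, 0, 2, 3]

blocks(b) = [1, 0, 2, 3]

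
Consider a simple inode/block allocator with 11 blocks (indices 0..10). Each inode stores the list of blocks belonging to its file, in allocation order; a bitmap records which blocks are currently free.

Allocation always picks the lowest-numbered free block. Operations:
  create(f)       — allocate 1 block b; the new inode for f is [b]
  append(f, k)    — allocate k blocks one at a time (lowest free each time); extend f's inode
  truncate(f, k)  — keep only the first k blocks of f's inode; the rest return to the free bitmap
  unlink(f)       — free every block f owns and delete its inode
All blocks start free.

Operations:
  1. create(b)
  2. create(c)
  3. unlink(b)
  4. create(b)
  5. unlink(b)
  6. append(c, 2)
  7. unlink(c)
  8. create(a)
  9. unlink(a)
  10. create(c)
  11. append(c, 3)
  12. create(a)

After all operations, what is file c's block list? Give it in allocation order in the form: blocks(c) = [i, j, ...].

blocks(c) = [0, 1, 2, 3]

[1] create(b) — b=0 (map F..........)
[2] create(c) — b=0 c=1 (map FF.........)
[3] unlink(b) — c=1 (map .F.........)
[4] create(b) — b=0 c=1 (map FF.........)
[5] unlink(b) — c=1 (map .F.........)
[6] append(c, 2) — c=1,0,2 (map FFF........)
[7] unlink(c) —  (map ...........)
[8] create(a) — a=0 (map F..........)
[9] unlink(a) —  (map ...........)
[10] create(c) — c=0 (map F..........)
[11] append(c, 3) — c=0,1,2,3 (map FFFF.......)
[12] create(a) — a=4 c=0,1,2,3 (map FFFFF......)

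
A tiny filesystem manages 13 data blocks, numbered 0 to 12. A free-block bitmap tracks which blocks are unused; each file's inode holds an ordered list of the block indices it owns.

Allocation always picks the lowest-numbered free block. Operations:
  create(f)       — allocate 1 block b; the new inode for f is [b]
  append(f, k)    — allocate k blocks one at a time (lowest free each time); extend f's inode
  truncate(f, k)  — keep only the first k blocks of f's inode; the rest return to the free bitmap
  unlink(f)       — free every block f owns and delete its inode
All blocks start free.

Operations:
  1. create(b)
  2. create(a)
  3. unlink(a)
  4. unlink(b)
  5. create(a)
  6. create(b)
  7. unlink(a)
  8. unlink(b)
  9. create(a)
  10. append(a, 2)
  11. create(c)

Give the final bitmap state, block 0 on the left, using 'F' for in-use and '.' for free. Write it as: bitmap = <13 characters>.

create(b): bitmap=F............ | b=[0]
create(a): bitmap=FF........... | a=[1] b=[0]
unlink(a): bitmap=F............ | b=[0]
unlink(b): bitmap=............. | 
create(a): bitmap=F............ | a=[0]
create(b): bitmap=FF........... | a=[0] b=[1]
unlink(a): bitmap=.F........... | b=[1]
unlink(b): bitmap=............. | 
create(a): bitmap=F............ | a=[0]
append(a, 2): bitmap=FFF.......... | a=[0, 1, 2]
create(c): bitmap=FFFF......... | a=[0, 1, 2] c=[3]

bitmap = FFFF.........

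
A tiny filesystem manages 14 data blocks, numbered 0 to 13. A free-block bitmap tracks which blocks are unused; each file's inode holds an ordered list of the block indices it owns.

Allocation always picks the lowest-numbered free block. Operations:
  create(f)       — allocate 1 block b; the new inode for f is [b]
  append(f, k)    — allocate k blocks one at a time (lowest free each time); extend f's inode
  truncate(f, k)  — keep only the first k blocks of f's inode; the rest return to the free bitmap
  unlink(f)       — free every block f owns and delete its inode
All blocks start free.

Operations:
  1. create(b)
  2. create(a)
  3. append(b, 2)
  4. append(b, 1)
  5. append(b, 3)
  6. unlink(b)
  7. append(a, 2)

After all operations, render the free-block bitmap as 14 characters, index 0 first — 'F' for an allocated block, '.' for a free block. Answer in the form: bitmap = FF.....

  1. create(b)  ⇒  F.............  {b→[0]}
  2. create(a)  ⇒  FF............  {a→[1]; b→[0]}
  3. append(b, 2)  ⇒  FFFF..........  {a→[1]; b→[0, 2, 3]}
  4. append(b, 1)  ⇒  FFFFF.........  {a→[1]; b→[0, 2, 3, 4]}
  5. append(b, 3)  ⇒  FFFFFFFF......  {a→[1]; b→[0, 2, 3, 4, 5, 6, 7]}
  6. unlink(b)  ⇒  .F............  {a→[1]}
  7. append(a, 2)  ⇒  FFF...........  {a→[1, 0, 2]}

bitmap = FFF...........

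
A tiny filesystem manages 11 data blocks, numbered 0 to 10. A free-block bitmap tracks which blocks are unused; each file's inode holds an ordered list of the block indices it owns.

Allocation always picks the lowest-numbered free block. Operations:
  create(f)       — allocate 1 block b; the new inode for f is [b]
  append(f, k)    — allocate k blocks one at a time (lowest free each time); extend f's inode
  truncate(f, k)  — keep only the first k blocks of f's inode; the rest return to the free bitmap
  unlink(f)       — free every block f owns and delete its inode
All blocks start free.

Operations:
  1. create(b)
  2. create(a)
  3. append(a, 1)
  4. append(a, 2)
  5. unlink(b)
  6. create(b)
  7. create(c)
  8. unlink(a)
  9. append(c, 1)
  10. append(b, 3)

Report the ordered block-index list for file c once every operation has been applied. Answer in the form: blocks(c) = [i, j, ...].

blocks(c) = [5, 1]

after create(b) → b:[0]  free=[F..........]
after create(a) → a:[1], b:[0]  free=[FF.........]
after append(a, 1) → a:[1, 2], b:[0]  free=[FFF........]
after append(a, 2) → a:[1, 2, 3, 4], b:[0]  free=[FFFFF......]
after unlink(b) → a:[1, 2, 3, 4]  free=[.FFFF......]
after create(b) → a:[1, 2, 3, 4], b:[0]  free=[FFFFF......]
after create(c) → a:[1, 2, 3, 4], b:[0], c:[5]  free=[FFFFFF.....]
after unlink(a) → b:[0], c:[5]  free=[F....F.....]
after append(c, 1) → b:[0], c:[5, 1]  free=[FF...F.....]
after append(b, 3) → b:[0, 2, 3, 4], c:[5, 1]  free=[FFFFFF.....]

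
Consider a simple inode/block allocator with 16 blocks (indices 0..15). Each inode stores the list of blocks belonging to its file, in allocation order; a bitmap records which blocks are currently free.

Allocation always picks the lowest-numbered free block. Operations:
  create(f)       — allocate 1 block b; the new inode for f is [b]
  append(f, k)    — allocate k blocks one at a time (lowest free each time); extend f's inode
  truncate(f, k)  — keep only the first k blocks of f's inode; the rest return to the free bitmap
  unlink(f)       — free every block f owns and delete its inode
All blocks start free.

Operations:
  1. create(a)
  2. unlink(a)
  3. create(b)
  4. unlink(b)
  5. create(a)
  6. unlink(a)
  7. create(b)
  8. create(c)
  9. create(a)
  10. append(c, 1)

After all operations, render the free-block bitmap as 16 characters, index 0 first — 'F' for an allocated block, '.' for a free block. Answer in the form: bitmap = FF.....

bitmap = FFFF............

after create(a) → a:[0]  free=[F...............]
after unlink(a) →   free=[................]
after create(b) → b:[0]  free=[F...............]
after unlink(b) →   free=[................]
after create(a) → a:[0]  free=[F...............]
after unlink(a) →   free=[................]
after create(b) → b:[0]  free=[F...............]
after create(c) → b:[0], c:[1]  free=[FF..............]
after create(a) → a:[2], b:[0], c:[1]  free=[FFF.............]
after append(c, 1) → a:[2], b:[0], c:[1, 3]  free=[FFFF............]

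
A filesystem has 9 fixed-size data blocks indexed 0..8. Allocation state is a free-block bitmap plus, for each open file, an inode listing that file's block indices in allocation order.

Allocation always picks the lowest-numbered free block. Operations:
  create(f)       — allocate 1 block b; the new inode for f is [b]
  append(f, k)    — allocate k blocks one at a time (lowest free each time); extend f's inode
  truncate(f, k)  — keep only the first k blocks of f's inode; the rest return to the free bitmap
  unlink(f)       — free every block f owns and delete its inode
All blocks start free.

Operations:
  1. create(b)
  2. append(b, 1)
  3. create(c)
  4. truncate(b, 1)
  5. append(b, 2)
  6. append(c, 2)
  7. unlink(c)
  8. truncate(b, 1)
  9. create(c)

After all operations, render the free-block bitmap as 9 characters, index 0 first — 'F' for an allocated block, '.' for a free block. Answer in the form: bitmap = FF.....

  1. create(b)  ⇒  F........  {b→[0]}
  2. append(b, 1)  ⇒  FF.......  {b→[0, 1]}
  3. create(c)  ⇒  FFF......  {b→[0, 1]; c→[2]}
  4. truncate(b, 1)  ⇒  F.F......  {b→[0]; c→[2]}
  5. append(b, 2)  ⇒  FFFF.....  {b→[0, 1, 3]; c→[2]}
  6. append(c, 2)  ⇒  FFFFFF...  {b→[0, 1, 3]; c→[2, 4, 5]}
  7. unlink(c)  ⇒  FF.F.....  {b→[0, 1, 3]}
  8. truncate(b, 1)  ⇒  F........  {b→[0]}
  9. create(c)  ⇒  FF.......  {b→[0]; c→[1]}

bitmap = FF.......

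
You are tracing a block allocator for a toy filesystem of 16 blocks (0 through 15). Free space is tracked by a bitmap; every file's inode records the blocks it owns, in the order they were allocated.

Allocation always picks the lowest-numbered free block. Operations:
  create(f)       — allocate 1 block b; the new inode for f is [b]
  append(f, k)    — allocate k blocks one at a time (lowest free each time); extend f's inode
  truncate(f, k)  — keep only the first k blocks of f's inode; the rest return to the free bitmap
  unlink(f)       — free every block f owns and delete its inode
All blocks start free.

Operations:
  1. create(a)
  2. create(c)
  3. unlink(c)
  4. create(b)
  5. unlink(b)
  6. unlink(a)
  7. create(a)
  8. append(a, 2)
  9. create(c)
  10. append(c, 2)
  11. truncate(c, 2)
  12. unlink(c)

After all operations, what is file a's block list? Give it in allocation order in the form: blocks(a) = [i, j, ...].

blocks(a) = [0, 1, 2]

[1] create(a) — a=0 (map F...............)
[2] create(c) — a=0 c=1 (map FF..............)
[3] unlink(c) — a=0 (map F...............)
[4] create(b) — a=0 b=1 (map FF..............)
[5] unlink(b) — a=0 (map F...............)
[6] unlink(a) —  (map ................)
[7] create(a) — a=0 (map F...............)
[8] append(a, 2) — a=0,1,2 (map FFF.............)
[9] create(c) — a=0,1,2 c=3 (map FFFF............)
[10] append(c, 2) — a=0,1,2 c=3,4,5 (map FFFFFF..........)
[11] truncate(c, 2) — a=0,1,2 c=3,4 (map FFFFF...........)
[12] unlink(c) — a=0,1,2 (map FFF.............)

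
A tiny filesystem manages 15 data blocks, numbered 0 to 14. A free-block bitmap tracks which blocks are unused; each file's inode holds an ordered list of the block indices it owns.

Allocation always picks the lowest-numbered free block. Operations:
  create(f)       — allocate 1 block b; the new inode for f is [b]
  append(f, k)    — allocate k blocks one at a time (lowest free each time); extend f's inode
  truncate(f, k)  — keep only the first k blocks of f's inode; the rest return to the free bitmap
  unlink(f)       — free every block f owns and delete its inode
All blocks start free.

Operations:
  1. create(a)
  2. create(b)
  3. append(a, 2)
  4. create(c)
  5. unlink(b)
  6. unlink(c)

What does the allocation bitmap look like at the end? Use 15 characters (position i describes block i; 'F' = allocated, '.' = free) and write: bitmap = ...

  1. create(a)  ⇒  F..............  {a→[0]}
  2. create(b)  ⇒  FF.............  {a→[0]; b→[1]}
  3. append(a, 2)  ⇒  FFFF...........  {a→[0, 2, 3]; b→[1]}
  4. create(c)  ⇒  FFFFF..........  {a→[0, 2, 3]; b→[1]; c→[4]}
  5. unlink(b)  ⇒  F.FFF..........  {a→[0, 2, 3]; c→[4]}
  6. unlink(c)  ⇒  F.FF...........  {a→[0, 2, 3]}

bitmap = F.FF...........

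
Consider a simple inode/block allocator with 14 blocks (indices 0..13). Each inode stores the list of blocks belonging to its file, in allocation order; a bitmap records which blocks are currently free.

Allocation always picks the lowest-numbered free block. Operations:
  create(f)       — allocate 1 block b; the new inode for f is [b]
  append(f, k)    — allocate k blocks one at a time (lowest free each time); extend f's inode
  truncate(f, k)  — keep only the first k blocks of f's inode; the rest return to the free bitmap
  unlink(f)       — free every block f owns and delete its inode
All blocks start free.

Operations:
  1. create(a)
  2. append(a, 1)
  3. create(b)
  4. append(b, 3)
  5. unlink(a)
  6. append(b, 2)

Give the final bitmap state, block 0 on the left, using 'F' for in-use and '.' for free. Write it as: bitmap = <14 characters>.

bitmap = FFFFFF........

create(a): bitmap=F............. | a=[0]
append(a, 1): bitmap=FF............ | a=[0, 1]
create(b): bitmap=FFF........... | a=[0, 1] b=[2]
append(b, 3): bitmap=FFFFFF........ | a=[0, 1] b=[2, 3, 4, 5]
unlink(a): bitmap=..FFFF........ | b=[2, 3, 4, 5]
append(b, 2): bitmap=FFFFFF........ | b=[2, 3, 4, 5, 0, 1]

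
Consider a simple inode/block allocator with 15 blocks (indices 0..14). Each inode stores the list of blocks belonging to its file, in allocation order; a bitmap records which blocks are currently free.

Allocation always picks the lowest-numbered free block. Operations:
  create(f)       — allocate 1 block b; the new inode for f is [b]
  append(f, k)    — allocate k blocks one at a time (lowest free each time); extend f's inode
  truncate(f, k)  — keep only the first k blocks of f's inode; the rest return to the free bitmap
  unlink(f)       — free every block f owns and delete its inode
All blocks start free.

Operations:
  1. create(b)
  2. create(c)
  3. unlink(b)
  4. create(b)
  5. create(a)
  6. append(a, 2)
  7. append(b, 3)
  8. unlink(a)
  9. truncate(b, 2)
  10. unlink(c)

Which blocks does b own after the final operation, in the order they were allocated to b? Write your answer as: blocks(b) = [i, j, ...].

  1. create(b)  ⇒  F..............  {b→[0]}
  2. create(c)  ⇒  FF.............  {b→[0]; c→[1]}
  3. unlink(b)  ⇒  .F.............  {c→[1]}
  4. create(b)  ⇒  FF.............  {b→[0]; c→[1]}
  5. create(a)  ⇒  FFF............  {a→[2]; b→[0]; c→[1]}
  6. append(a, 2)  ⇒  FFFFF..........  {a→[2, 3, 4]; b→[0]; c→[1]}
  7. append(b, 3)  ⇒  FFFFFFFF.......  {a→[2, 3, 4]; b→[0, 5, 6, 7]; c→[1]}
  8. unlink(a)  ⇒  FF...FFF.......  {b→[0, 5, 6, 7]; c→[1]}
  9. truncate(b, 2)  ⇒  FF...F.........  {b→[0, 5]; c→[1]}
  10. unlink(c)  ⇒  F....F.........  {b→[0, 5]}

blocks(b) = [0, 5]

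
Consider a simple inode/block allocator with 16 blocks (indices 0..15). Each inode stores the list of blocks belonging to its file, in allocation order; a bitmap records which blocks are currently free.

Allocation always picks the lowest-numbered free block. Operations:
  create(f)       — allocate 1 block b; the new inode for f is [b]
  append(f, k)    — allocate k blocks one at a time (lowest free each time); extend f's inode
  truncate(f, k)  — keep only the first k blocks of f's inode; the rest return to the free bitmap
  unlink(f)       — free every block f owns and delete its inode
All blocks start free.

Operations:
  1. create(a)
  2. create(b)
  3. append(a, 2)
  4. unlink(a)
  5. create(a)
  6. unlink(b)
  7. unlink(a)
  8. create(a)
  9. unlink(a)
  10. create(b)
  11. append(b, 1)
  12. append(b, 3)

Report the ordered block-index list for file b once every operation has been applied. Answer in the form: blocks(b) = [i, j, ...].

blocks(b) = [0, 1, 2, 3, 4]

after create(a) → a:[0]  free=[F...............]
after create(b) → a:[0], b:[1]  free=[FF..............]
after append(a, 2) → a:[0, 2, 3], b:[1]  free=[FFFF............]
after unlink(a) → b:[1]  free=[.F..............]
after create(a) → a:[0], b:[1]  free=[FF..............]
after unlink(b) → a:[0]  free=[F...............]
after unlink(a) →   free=[................]
after create(a) → a:[0]  free=[F...............]
after unlink(a) →   free=[................]
after create(b) → b:[0]  free=[F...............]
after append(b, 1) → b:[0, 1]  free=[FF..............]
after append(b, 3) → b:[0, 1, 2, 3, 4]  free=[FFFFF...........]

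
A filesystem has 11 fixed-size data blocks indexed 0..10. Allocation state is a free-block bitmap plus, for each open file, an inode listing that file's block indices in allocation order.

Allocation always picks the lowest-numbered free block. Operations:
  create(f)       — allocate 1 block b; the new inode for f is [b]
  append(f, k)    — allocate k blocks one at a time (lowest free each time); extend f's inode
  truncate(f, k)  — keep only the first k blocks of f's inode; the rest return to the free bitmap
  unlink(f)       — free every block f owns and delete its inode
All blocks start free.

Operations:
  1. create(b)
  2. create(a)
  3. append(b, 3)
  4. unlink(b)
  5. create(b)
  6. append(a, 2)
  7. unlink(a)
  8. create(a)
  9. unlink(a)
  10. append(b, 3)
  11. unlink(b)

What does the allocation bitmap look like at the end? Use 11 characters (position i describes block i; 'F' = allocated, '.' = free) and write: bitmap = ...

create(b): bitmap=F.......... | b=[0]
create(a): bitmap=FF......... | a=[1] b=[0]
append(b, 3): bitmap=FFFFF...... | a=[1] b=[0, 2, 3, 4]
unlink(b): bitmap=.F......... | a=[1]
create(b): bitmap=FF......... | a=[1] b=[0]
append(a, 2): bitmap=FFFF....... | a=[1, 2, 3] b=[0]
unlink(a): bitmap=F.......... | b=[0]
create(a): bitmap=FF......... | a=[1] b=[0]
unlink(a): bitmap=F.......... | b=[0]
append(b, 3): bitmap=FFFF....... | b=[0, 1, 2, 3]
unlink(b): bitmap=........... | 

bitmap = ...........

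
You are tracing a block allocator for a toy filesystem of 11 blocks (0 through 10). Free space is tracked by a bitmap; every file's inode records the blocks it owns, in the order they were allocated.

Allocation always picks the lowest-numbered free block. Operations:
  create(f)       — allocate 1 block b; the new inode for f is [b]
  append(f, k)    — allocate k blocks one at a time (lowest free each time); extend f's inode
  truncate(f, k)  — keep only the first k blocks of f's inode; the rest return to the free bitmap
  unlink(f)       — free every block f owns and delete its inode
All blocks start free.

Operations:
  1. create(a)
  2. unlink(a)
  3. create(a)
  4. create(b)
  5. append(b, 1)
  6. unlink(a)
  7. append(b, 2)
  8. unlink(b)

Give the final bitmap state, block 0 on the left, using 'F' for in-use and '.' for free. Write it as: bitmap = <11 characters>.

[1] create(a) — a=0 (map F..........)
[2] unlink(a) —  (map ...........)
[3] create(a) — a=0 (map F..........)
[4] create(b) — a=0 b=1 (map FF.........)
[5] append(b, 1) — a=0 b=1,2 (map FFF........)
[6] unlink(a) — b=1,2 (map .FF........)
[7] append(b, 2) — b=1,2,0,3 (map FFFF.......)
[8] unlink(b) —  (map ...........)

bitmap = ...........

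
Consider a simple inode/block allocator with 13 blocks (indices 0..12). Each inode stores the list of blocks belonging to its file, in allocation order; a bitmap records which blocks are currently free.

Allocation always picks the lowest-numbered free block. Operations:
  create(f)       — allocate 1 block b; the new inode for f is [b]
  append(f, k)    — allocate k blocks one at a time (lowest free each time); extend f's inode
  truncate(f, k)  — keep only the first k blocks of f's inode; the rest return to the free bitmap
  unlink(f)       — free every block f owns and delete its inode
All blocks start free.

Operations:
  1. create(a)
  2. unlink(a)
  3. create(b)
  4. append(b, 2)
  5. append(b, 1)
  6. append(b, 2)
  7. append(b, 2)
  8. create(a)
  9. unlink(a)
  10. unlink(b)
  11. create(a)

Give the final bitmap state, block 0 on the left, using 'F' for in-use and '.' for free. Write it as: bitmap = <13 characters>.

  1. create(a)  ⇒  F............  {a→[0]}
  2. unlink(a)  ⇒  .............  {}
  3. create(b)  ⇒  F............  {b→[0]}
  4. append(b, 2)  ⇒  FFF..........  {b→[0, 1, 2]}
  5. append(b, 1)  ⇒  FFFF.........  {b→[0, 1, 2, 3]}
  6. append(b, 2)  ⇒  FFFFFF.......  {b→[0, 1, 2, 3, 4, 5]}
  7. append(b, 2)  ⇒  FFFFFFFF.....  {b→[0, 1, 2, 3, 4, 5, 6, 7]}
  8. create(a)  ⇒  FFFFFFFFF....  {a→[8]; b→[0, 1, 2, 3, 4, 5, 6, 7]}
  9. unlink(a)  ⇒  FFFFFFFF.....  {b→[0, 1, 2, 3, 4, 5, 6, 7]}
  10. unlink(b)  ⇒  .............  {}
  11. create(a)  ⇒  F............  {a→[0]}

bitmap = F............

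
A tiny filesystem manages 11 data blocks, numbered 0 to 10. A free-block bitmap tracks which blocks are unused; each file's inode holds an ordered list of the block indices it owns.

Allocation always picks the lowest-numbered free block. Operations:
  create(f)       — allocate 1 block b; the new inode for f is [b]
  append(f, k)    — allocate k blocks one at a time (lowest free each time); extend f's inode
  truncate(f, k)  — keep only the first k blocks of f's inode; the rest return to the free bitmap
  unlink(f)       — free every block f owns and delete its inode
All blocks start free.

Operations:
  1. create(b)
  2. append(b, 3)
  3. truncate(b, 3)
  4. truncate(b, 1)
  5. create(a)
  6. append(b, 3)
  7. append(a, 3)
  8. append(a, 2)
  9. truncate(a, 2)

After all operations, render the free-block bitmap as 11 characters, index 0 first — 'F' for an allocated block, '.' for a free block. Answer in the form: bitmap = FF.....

bitmap = FFFFFF.....

after create(b) → b:[0]  free=[F..........]
after append(b, 3) → b:[0, 1, 2, 3]  free=[FFFF.......]
after truncate(b, 3) → b:[0, 1, 2]  free=[FFF........]
after truncate(b, 1) → b:[0]  free=[F..........]
after create(a) → a:[1], b:[0]  free=[FF.........]
after append(b, 3) → a:[1], b:[0, 2, 3, 4]  free=[FFFFF......]
after append(a, 3) → a:[1, 5, 6, 7], b:[0, 2, 3, 4]  free=[FFFFFFFF...]
after append(a, 2) → a:[1, 5, 6, 7, 8, 9], b:[0, 2, 3, 4]  free=[FFFFFFFFFF.]
after truncate(a, 2) → a:[1, 5], b:[0, 2, 3, 4]  free=[FFFFFF.....]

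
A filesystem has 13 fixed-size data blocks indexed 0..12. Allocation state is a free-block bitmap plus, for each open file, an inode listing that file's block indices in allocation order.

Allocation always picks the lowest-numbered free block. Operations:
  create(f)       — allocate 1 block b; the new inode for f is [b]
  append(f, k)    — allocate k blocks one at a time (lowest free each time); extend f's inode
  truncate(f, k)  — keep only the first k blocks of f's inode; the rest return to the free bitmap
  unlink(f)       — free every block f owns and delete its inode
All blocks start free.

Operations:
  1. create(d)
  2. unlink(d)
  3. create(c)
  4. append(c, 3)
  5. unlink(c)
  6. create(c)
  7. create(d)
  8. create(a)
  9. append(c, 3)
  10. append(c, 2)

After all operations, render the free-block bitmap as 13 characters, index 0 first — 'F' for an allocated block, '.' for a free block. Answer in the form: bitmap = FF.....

create(d): bitmap=F............ | d=[0]
unlink(d): bitmap=............. | 
create(c): bitmap=F............ | c=[0]
append(c, 3): bitmap=FFFF......... | c=[0, 1, 2, 3]
unlink(c): bitmap=............. | 
create(c): bitmap=F............ | c=[0]
create(d): bitmap=FF........... | c=[0] d=[1]
create(a): bitmap=FFF.......... | a=[2] c=[0] d=[1]
append(c, 3): bitmap=FFFFFF....... | a=[2] c=[0, 3, 4, 5] d=[1]
append(c, 2): bitmap=FFFFFFFF..... | a=[2] c=[0, 3, 4, 5, 6, 7] d=[1]

bitmap = FFFFFFFF.....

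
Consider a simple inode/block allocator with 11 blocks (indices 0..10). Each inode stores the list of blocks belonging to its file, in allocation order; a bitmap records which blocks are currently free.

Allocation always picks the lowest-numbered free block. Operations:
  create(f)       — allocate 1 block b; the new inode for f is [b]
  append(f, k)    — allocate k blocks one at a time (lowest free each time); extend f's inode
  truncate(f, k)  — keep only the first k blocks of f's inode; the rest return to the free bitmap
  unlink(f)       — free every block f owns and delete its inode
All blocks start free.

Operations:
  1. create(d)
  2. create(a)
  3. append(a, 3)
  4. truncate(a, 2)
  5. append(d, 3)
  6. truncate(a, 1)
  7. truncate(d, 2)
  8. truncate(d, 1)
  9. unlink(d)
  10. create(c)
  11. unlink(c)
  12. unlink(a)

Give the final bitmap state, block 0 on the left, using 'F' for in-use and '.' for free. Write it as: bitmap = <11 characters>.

create(d): bitmap=F.......... | d=[0]
create(a): bitmap=FF......... | a=[1] d=[0]
append(a, 3): bitmap=FFFFF...... | a=[1, 2, 3, 4] d=[0]
truncate(a, 2): bitmap=FFF........ | a=[1, 2] d=[0]
append(d, 3): bitmap=FFFFFF..... | a=[1, 2] d=[0, 3, 4, 5]
truncate(a, 1): bitmap=FF.FFF..... | a=[1] d=[0, 3, 4, 5]
truncate(d, 2): bitmap=FF.F....... | a=[1] d=[0, 3]
truncate(d, 1): bitmap=FF......... | a=[1] d=[0]
unlink(d): bitmap=.F......... | a=[1]
create(c): bitmap=FF......... | a=[1] c=[0]
unlink(c): bitmap=.F......... | a=[1]
unlink(a): bitmap=........... | 

bitmap = ...........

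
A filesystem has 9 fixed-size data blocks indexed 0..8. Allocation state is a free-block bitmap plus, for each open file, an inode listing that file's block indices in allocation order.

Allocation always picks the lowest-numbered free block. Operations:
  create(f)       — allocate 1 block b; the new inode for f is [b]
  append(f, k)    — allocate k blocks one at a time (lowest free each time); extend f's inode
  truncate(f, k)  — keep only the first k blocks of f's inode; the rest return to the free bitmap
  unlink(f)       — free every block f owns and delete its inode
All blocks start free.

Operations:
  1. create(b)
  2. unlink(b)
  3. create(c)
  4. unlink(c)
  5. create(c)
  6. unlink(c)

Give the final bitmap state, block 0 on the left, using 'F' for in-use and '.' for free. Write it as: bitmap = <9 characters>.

bitmap = .........

  1. create(b)  ⇒  F........  {b→[0]}
  2. unlink(b)  ⇒  .........  {}
  3. create(c)  ⇒  F........  {c→[0]}
  4. unlink(c)  ⇒  .........  {}
  5. create(c)  ⇒  F........  {c→[0]}
  6. unlink(c)  ⇒  .........  {}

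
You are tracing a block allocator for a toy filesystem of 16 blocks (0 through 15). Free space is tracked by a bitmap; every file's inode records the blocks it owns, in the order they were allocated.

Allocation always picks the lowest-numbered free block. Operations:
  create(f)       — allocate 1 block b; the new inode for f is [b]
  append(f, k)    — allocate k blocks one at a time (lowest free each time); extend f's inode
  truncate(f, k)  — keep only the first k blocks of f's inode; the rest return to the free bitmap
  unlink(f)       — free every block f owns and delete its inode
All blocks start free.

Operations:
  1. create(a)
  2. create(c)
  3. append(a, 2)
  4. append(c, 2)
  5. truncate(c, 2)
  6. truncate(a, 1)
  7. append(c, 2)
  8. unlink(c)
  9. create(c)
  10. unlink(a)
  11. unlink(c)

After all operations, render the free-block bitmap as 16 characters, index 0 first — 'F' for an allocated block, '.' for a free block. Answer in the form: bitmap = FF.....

  1. create(a)  ⇒  F...............  {a→[0]}
  2. create(c)  ⇒  FF..............  {a→[0]; c→[1]}
  3. append(a, 2)  ⇒  FFFF............  {a→[0, 2, 3]; c→[1]}
  4. append(c, 2)  ⇒  FFFFFF..........  {a→[0, 2, 3]; c→[1, 4, 5]}
  5. truncate(c, 2)  ⇒  FFFFF...........  {a→[0, 2, 3]; c→[1, 4]}
  6. truncate(a, 1)  ⇒  FF..F...........  {a→[0]; c→[1, 4]}
  7. append(c, 2)  ⇒  FFFFF...........  {a→[0]; c→[1, 4, 2, 3]}
  8. unlink(c)  ⇒  F...............  {a→[0]}
  9. create(c)  ⇒  FF..............  {a→[0]; c→[1]}
  10. unlink(a)  ⇒  .F..............  {c→[1]}
  11. unlink(c)  ⇒  ................  {}

bitmap = ................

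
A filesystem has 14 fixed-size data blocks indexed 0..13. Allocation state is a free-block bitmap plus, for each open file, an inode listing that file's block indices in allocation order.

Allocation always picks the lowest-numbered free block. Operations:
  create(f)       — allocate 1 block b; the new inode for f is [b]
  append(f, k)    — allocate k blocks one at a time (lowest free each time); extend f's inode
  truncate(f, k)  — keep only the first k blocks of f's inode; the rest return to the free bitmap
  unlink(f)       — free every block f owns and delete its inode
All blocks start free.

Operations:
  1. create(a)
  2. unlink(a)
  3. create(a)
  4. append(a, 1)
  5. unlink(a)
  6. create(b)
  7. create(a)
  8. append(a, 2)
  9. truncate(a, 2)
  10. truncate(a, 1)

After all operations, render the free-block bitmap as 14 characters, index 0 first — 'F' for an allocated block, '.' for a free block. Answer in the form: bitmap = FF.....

after create(a) → a:[0]  free=[F.............]
after unlink(a) →   free=[..............]
after create(a) → a:[0]  free=[F.............]
after append(a, 1) → a:[0, 1]  free=[FF............]
after unlink(a) →   free=[..............]
after create(b) → b:[0]  free=[F.............]
after create(a) → a:[1], b:[0]  free=[FF............]
after append(a, 2) → a:[1, 2, 3], b:[0]  free=[FFFF..........]
after truncate(a, 2) → a:[1, 2], b:[0]  free=[FFF...........]
after truncate(a, 1) → a:[1], b:[0]  free=[FF............]

bitmap = FF............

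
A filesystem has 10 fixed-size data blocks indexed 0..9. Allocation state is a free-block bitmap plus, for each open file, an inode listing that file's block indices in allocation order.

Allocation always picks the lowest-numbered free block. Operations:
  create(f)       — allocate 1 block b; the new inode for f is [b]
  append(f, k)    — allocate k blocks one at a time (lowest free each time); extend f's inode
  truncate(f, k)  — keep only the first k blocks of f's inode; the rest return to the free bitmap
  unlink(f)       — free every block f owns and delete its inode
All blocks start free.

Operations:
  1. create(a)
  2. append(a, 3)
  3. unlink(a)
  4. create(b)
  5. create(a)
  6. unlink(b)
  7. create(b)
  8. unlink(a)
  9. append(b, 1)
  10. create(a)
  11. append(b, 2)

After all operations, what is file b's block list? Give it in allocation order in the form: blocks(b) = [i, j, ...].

after create(a) → a:[0]  free=[F.........]
after append(a, 3) → a:[0, 1, 2, 3]  free=[FFFF......]
after unlink(a) →   free=[..........]
after create(b) → b:[0]  free=[F.........]
after create(a) → a:[1], b:[0]  free=[FF........]
after unlink(b) → a:[1]  free=[.F........]
after create(b) → a:[1], b:[0]  free=[FF........]
after unlink(a) → b:[0]  free=[F.........]
after append(b, 1) → b:[0, 1]  free=[FF........]
after create(a) → a:[2], b:[0, 1]  free=[FFF.......]
after append(b, 2) → a:[2], b:[0, 1, 3, 4]  free=[FFFFF.....]

blocks(b) = [0, 1, 3, 4]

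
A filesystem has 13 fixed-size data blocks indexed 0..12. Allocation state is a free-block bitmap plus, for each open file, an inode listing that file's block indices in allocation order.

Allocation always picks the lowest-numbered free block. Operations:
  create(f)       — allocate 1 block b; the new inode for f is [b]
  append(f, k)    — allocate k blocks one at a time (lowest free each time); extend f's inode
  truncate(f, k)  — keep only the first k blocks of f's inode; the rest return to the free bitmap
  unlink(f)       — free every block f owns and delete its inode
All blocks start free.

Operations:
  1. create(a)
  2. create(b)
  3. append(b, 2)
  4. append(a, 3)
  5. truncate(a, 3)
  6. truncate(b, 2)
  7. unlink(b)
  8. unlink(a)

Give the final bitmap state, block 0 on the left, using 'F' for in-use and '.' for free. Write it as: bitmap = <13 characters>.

after create(a) → a:[0]  free=[F............]
after create(b) → a:[0], b:[1]  free=[FF...........]
after append(b, 2) → a:[0], b:[1, 2, 3]  free=[FFFF.........]
after append(a, 3) → a:[0, 4, 5, 6], b:[1, 2, 3]  free=[FFFFFFF......]
after truncate(a, 3) → a:[0, 4, 5], b:[1, 2, 3]  free=[FFFFFF.......]
after truncate(b, 2) → a:[0, 4, 5], b:[1, 2]  free=[FFF.FF.......]
after unlink(b) → a:[0, 4, 5]  free=[F...FF.......]
after unlink(a) →   free=[.............]

bitmap = .............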